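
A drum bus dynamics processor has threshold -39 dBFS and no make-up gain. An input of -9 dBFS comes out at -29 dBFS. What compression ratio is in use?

Input overshoot = -9 − (-39) = 30 dB; output overshoot = -29 − (-39) = 10 dB.
Ratio = 30 / 10 = 3.

3:1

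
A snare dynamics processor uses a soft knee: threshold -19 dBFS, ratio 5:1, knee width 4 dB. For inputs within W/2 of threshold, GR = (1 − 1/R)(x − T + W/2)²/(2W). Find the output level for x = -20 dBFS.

x − T + W/2 = -20 − (-19) + 2 = 1.
GR = (1 − 1/5) × 1² / 8 = 0.8 × 1 / 8 = 0.1 dB.
Output = -20 − 0.1 = -20.1 dBFS.

-20.1 dBFS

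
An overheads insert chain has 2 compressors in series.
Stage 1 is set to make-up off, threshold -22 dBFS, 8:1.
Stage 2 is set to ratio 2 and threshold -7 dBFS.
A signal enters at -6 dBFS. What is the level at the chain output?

-20 dBFS

Stage 1: overshoot 16 dB → 16/8 = 2 dB → -20 dBFS.
Stage 2: below threshold (-20 ≤ -7); passes unchanged; output -20 dBFS.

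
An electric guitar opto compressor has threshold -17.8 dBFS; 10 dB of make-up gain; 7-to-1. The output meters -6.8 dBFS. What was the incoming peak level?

-10.8 dBFS

Remove make-up: -6.8 − 10 = -16.8 dBFS.
That's 1 dB above the -17.8 dBFS threshold.
Before 7:1 compression the overshoot was 1 × 7 = 7 dB, so input = -17.8 + 7 = -10.8 dBFS.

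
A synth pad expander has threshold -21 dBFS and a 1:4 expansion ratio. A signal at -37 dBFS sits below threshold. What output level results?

-85 dBFS

The input is 16 dB below the -21 dBFS threshold.
A 1:4 expander multiplies undershoot by 4: 16 × 4 = 64 dB below threshold.
Output = -21 − 64 = -85 dBFS.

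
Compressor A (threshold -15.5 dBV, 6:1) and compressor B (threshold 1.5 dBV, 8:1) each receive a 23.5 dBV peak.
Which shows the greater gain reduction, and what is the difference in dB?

A, by 13.25 dB

A: GR = 39 − 39/6 = 32.5 dB.
B: GR = 22 − 22/8 = 19.25 dB.
A reduces 13.25 dB more.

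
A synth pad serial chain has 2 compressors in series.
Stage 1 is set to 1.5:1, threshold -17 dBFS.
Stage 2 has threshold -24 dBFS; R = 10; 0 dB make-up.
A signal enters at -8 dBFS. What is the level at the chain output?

Stage 1: 9 dB above -17 dBFS, reduced 1.5:1 to 6 dB above → -11 dBFS.
Stage 2: overshoot 13 dB → 13/10 = 1.3 dB → -22.7 dBFS.

-22.7 dBFS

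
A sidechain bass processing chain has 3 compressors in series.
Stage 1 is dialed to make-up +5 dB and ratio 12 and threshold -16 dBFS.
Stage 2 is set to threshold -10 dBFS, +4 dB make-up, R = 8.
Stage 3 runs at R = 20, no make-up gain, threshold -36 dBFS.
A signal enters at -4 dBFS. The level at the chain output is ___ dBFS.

Stage 1: 12 dB above -16 dBFS, reduced 12:1 to 1 dB above → -15 dBFS; +5 dB make-up → -10 dBFS.
Stage 2: -10 dBFS is at or below the -10 dBFS threshold — no compression; make-up brings it to -6 dBFS.
Stage 3: overshoot 30 dB → 30/20 = 1.5 dB → -34.5 dBFS.

-34.5 dBFS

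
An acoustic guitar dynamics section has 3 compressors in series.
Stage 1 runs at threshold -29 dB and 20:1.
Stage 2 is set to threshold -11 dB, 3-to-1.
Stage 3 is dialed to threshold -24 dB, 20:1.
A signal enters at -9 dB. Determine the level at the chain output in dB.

-28 dB

Stage 1: -9 dB is 20 dB over -29 dB; at 20:1 that becomes 1 dB over, giving -28 dB.
Stage 2: -28 dB ≤ -11 dB, so stage 2 doesn't engage; output -28 dB.
Stage 3: -28 dB is at or below the -24 dB threshold — no compression; output -28 dB.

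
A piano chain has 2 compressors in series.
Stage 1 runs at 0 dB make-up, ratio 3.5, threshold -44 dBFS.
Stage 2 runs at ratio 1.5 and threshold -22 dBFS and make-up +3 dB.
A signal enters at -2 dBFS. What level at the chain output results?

-29 dBFS

Stage 1: overshoot 42 dB → 42/3.5 = 12 dB → -32 dBFS.
Stage 2: -32 dBFS is at or below the -22 dBFS threshold — no compression; make-up brings it to -29 dBFS.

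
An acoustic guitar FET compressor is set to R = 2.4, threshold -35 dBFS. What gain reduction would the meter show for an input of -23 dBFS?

Overshoot = -23 − (-35) = 12 dB.
After 2.4:1 compression the overshoot becomes 12/2.4 = 5 dB.
So the signal is attenuated by 12 − 5 = 7 dB.

7 dB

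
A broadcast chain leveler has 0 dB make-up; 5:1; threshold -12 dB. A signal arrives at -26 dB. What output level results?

-26 dB

-26 dB is 14 dB below the -12 dB threshold, so no gain reduction is applied.
Output = input = -26 dB.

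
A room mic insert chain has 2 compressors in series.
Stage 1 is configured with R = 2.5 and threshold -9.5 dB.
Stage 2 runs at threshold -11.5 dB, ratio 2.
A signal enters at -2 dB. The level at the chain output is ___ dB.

Stage 1: -2 dB is 7.5 dB over -9.5 dB; at 2.5:1 that becomes 3 dB over, giving -6.5 dB.
Stage 2: -6.5 dB is 5 dB over -11.5 dB; at 2:1 that becomes 2.5 dB over, giving -9 dB.

-9 dB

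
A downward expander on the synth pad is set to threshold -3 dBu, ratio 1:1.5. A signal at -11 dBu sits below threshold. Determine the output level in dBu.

-15 dBu

The input is 8 dB below the -3 dBu threshold.
A 1:1.5 expander multiplies undershoot by 1.5: 8 × 1.5 = 12 dB below threshold.
Output = -3 − 12 = -15 dBu.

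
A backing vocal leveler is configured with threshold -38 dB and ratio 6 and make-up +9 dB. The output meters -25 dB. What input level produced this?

-14 dB

Before make-up, the level was -25 − 9 = -34 dB.
That's 4 dB above the -38 dB threshold.
Undo the ratio: input overshoot = 4 × 6 = 24 dB, giving input = -14 dB.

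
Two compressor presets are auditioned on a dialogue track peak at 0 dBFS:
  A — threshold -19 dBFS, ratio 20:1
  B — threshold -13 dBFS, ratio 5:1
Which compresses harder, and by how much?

A: GR = 19 − 19/20 = 18.05 dB.
B: GR = 13 − 13/5 = 10.4 dB.
Difference: 7.65 dB in favour of A.

A, by 7.65 dB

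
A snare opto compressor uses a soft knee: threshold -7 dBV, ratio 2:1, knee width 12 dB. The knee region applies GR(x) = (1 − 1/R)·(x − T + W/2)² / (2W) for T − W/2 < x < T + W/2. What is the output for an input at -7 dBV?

x − T + W/2 = -7 − (-7) + 6 = 6.
GR = (1 − 1/2) × 6² / 24 = 0.5 × 36 / 24 = 0.75 dB.
Output = -7 − 0.75 = -7.75 dBV.

-7.75 dBV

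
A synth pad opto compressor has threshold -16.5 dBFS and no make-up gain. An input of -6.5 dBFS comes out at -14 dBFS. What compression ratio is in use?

4:1

Input overshoot = -6.5 − (-16.5) = 10 dB; output overshoot = -14 − (-16.5) = 2.5 dB.
Ratio = 10 / 2.5 = 4.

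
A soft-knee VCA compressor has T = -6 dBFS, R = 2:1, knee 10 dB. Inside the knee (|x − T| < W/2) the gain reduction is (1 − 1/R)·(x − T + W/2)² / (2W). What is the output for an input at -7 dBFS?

x − T + W/2 = -7 − (-6) + 5 = 4.
GR = (1 − 1/2) × 4² / 20 = 0.5 × 16 / 20 = 0.4 dB.
Output = -7 − 0.4 = -7.4 dBFS.

-7.4 dBFS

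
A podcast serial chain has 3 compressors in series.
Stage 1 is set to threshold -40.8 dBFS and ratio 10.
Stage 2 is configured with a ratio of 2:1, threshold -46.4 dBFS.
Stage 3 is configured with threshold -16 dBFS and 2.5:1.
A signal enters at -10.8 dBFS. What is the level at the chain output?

-42.1 dBFS

Stage 1: 30 dB above -40.8 dBFS, reduced 10:1 to 3 dB above → -37.8 dBFS.
Stage 2: -37.8 dBFS is 8.6 dB over -46.4 dBFS; at 2:1 that becomes 4.3 dB over, giving -42.1 dBFS.
Stage 3: -42.1 dBFS is at or below the -16 dBFS threshold — no compression; output -42.1 dBFS.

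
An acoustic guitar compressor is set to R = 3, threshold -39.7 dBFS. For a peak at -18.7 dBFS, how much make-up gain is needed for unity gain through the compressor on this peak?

Overshoot 21 dB → 21/3 = 7 dB after compression, so the compressed level is -39.7 + 7 = -32.7 dBFS.
Make-up = target − compressed = -18.7 − (-32.7) = 14 dB.

14 dB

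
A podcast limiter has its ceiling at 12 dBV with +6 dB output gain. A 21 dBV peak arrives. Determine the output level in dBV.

A brickwall limiter is an ∞:1 compressor: any input above the ceiling is clamped to 12 dBV.
Output gain then adds 6 dB: 12 + 6 = 18 dBV.

18 dBV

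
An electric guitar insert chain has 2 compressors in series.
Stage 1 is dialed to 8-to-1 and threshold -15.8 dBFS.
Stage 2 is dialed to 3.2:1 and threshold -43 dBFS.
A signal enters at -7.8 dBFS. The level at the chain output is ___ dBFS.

Stage 1: 8 dB above -15.8 dBFS, reduced 8:1 to 1 dB above → -14.8 dBFS.
Stage 2: 28.2 dB above -43 dBFS, reduced 3.2:1 to 8.8125 dB above → -34.1875 dBFS.

-34.1875 dBFS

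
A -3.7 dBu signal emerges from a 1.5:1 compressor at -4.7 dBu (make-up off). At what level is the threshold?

Let T be the threshold. Output overshoot = (input overshoot)/R, so -4.7 − T = (-3.7 − T)/1.5.
1.5·(-4.7 − T) = -3.7 − T → 0.5·T = -7.05 − (-3.7) = -3.35.
T = -3.35/0.5 = -6.7 dBu.

-6.7 dBu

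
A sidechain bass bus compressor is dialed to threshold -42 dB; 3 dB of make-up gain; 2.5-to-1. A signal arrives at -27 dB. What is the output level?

The input is 15 dB above the -42 dB threshold.
At 2.5:1 the overshoot is divided by 2.5, leaving 6 dB above threshold.
That puts the output at -36 dB; make-up adds 3 dB, giving -33 dB.

-33 dB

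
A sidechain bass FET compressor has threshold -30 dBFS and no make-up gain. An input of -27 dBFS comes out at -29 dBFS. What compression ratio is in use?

3:1

Input overshoot = -27 − (-30) = 3 dB; output overshoot = -29 − (-30) = 1 dB.
Ratio = 3 / 1 = 3.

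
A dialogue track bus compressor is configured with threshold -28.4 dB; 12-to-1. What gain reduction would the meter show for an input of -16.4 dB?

-16.4 dB exceeds the threshold by 12 dB.
A 12:1 ratio leaves 1 dB of that excess.
So the signal is attenuated by 12 − 1 = 11 dB.

11 dB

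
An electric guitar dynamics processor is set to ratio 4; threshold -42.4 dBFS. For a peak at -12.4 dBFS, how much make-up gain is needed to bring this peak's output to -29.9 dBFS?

The peak compresses to -42.4 + 30/4 = -34.9 dBFS.
To reach -29.9 dBFS requires -29.9 − (-34.9) = 5 dB of make-up.

5 dB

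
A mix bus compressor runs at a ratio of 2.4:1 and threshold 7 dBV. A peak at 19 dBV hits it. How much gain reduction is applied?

7 dB

The signal is 12 dB above threshold.
After 2.4:1 compression the overshoot becomes 12/2.4 = 5 dB.
GR = overshoot in − overshoot out = 12 − 5 = 7 dB.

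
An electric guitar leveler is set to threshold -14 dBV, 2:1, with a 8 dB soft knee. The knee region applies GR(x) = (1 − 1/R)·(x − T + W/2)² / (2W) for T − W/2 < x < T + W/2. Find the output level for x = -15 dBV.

x − T + W/2 = -15 − (-14) + 4 = 3.
GR = (1 − 1/2) × 3² / 16 = 0.5 × 9 / 16 = 0.28125 dB.
Output = -15 − 0.28125 = -15.28125 dBV.

-15.28125 dBV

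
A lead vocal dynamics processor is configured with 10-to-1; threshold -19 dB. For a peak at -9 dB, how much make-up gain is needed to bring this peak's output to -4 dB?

Without make-up, output = threshold + overshoot/10 = -19 + 1 = -18 dB.
Gap to target: 14 dB.

14 dB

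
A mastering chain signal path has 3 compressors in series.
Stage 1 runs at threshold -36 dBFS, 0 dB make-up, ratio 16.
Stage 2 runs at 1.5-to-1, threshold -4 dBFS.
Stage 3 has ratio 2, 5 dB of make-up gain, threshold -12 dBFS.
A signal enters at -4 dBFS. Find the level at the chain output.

-29 dBFS

Stage 1: -4 dBFS is 32 dB over -36 dBFS; at 16:1 that becomes 2 dB over, giving -34 dBFS.
Stage 2: below threshold (-34 ≤ -4); passes unchanged; output -34 dBFS.
Stage 3: -34 dBFS is at or below the -12 dBFS threshold — no compression; make-up brings it to -29 dBFS.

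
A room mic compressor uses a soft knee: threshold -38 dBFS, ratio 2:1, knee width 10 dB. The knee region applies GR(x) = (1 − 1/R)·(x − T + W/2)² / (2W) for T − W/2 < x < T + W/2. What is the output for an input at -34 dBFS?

x − T + W/2 = -34 − (-38) + 5 = 9.
GR = (1 − 1/2) × 9² / 20 = 0.5 × 81 / 20 = 2.025 dB.
Output = -34 − 2.025 = -36.025 dBFS.

-36.025 dBFS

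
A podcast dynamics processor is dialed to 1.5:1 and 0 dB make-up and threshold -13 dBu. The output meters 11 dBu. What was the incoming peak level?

That's 24 dB above the -13 dBu threshold.
Undo the ratio: input overshoot = 24 × 1.5 = 36 dB, giving input = 23 dBu.

23 dBu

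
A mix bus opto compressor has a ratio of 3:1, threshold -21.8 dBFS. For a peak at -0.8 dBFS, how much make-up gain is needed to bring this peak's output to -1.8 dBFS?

13 dB

Without make-up, output = threshold + overshoot/3 = -21.8 + 7 = -14.8 dBFS.
Gap to target: 13 dB.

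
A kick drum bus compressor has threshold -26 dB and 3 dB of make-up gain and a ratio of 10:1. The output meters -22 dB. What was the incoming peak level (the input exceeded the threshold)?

Before make-up, the level was -22 − 3 = -25 dB.
That's 1 dB above the -26 dB threshold.
Undo the ratio: input overshoot = 1 × 10 = 10 dB, giving input = -16 dB.

-16 dB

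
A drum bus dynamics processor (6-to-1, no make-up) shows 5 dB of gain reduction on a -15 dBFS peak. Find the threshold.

Input is 6 dB above T (since output overshoot × R = input overshoot: (-20 − T)·6 = -15 − T gives T = -21 dBFS).
Check: -21 + (-15 − (-21))/6 = -21 + 1 = -20 dBFS. ✓

-21 dBFS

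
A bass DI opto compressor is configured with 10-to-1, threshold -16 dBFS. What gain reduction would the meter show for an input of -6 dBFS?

9 dB

The signal is 10 dB above threshold.
After 10:1 compression the overshoot becomes 10/10 = 1 dB.
So the signal is attenuated by 10 − 1 = 9 dB.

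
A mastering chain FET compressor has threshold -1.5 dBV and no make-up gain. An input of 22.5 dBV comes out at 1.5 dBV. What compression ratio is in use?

8:1

Input overshoot = 22.5 − (-1.5) = 24 dB; output overshoot = 1.5 − (-1.5) = 3 dB.
Ratio = 24 / 3 = 8.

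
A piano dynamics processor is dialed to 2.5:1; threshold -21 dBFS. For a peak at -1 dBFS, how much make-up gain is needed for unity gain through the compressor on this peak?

Without make-up, output = threshold + overshoot/2.5 = -21 + 8 = -13 dBFS.
Gap to target: 12 dB.

12 dB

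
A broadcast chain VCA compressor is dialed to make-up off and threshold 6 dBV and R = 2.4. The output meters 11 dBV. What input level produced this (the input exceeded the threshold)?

18 dBV

Post-compression overshoot = 11 − 6 = 5 dB.
Undo the ratio: input overshoot = 5 × 2.4 = 12 dB, giving input = 18 dBV.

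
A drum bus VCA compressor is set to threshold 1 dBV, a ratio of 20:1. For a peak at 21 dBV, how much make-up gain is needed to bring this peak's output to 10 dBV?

8 dB

Overshoot 20 dB → 20/20 = 1 dB after compression, so the compressed level is 1 + 1 = 2 dBV.
Make-up = target − compressed = 10 − 2 = 8 dB.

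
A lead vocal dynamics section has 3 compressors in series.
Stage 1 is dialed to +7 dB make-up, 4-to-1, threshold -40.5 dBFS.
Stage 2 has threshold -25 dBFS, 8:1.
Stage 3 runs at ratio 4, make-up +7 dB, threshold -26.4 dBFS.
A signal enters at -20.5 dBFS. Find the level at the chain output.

Stage 1: -20.5 dBFS is 20 dB over -40.5 dBFS; at 4:1 that becomes 5 dB over, giving -35.5 dBFS; +7 dB make-up → -28.5 dBFS.
Stage 2: -28.5 dBFS is at or below the -25 dBFS threshold — no compression; output -28.5 dBFS.
Stage 3: -28.5 dBFS is at or below the -26.4 dBFS threshold — no compression; make-up brings it to -21.5 dBFS.

-21.5 dBFS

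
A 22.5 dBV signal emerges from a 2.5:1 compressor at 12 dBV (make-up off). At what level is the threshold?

Input is 17.5 dB above T (since output overshoot × R = input overshoot: (12 − T)·2.5 = 22.5 − T gives T = 5 dBV).
Check: 5 + (22.5 − 5)/2.5 = 5 + 7 = 12 dBV. ✓

5 dBV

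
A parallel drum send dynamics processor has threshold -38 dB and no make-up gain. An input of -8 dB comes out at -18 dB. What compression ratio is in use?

Input overshoot = -8 − (-38) = 30 dB; output overshoot = -18 − (-38) = 20 dB.
Ratio = 30 / 20 = 1.5.

1.5:1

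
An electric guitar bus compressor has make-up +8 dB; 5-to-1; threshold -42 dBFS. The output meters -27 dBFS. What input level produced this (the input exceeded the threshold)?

Remove make-up: -27 − 8 = -35 dBFS.
The compressed level sits -35 − (-42) = 7 dB over threshold.
Undo the ratio: input overshoot = 7 × 5 = 35 dB, giving input = -7 dBFS.

-7 dBFS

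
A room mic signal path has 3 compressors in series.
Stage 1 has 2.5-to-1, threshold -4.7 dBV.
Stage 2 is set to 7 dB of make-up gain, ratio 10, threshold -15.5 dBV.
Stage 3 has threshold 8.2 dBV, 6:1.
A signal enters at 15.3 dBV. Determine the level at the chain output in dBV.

-6.62 dBV

Stage 1: overshoot 20 dB → 20/2.5 = 8 dB → 3.3 dBV.
Stage 2: overshoot 18.8 dB → 18.8/10 = 1.88 dB → -13.62 dBV; +7 dB make-up → -6.62 dBV.
Stage 3: -6.62 dBV ≤ 8.2 dBV, so stage 3 doesn't engage; output -6.62 dBV.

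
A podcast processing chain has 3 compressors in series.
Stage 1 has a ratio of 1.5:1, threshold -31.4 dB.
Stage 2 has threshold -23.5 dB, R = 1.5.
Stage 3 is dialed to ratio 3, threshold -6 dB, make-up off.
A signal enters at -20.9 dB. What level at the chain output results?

Stage 1: 10.5 dB above -31.4 dB, reduced 1.5:1 to 7 dB above → -24.4 dB.
Stage 2: -24.4 dB ≤ -23.5 dB, so stage 2 doesn't engage; output -24.4 dB.
Stage 3: below threshold (-24.4 ≤ -6); passes unchanged; output -24.4 dB.

-24.4 dB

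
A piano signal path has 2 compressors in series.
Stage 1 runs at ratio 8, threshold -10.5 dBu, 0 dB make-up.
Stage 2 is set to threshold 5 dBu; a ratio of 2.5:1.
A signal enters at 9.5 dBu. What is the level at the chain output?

Stage 1: overshoot 20 dB → 20/8 = 2.5 dB → -8 dBu.
Stage 2: below threshold (-8 ≤ 5); passes unchanged; output -8 dBu.

-8 dBu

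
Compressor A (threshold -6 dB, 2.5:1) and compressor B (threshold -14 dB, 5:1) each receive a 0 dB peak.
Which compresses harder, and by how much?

A: GR = 6 − 6/2.5 = 3.6 dB.
B: GR = 14 − 14/5 = 11.2 dB.
B reduces 7.6 dB more.

B, by 7.6 dB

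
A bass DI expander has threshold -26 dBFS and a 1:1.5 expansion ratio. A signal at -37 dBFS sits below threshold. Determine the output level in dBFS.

-42.5 dBFS

The input is 11 dB below the -26 dBFS threshold.
A 1:1.5 expander multiplies undershoot by 1.5: 11 × 1.5 = 16.5 dB below threshold.
Output = -26 − 16.5 = -42.5 dBFS.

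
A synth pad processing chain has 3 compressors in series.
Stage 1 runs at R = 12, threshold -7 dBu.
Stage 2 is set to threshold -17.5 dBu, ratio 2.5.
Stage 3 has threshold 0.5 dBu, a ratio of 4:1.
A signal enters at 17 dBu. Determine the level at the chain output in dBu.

Stage 1: overshoot 24 dB → 24/12 = 2 dB → -5 dBu.
Stage 2: -5 dBu is 12.5 dB over -17.5 dBu; at 2.5:1 that becomes 5 dB over, giving -12.5 dBu.
Stage 3: below threshold (-12.5 ≤ 0.5); passes unchanged; output -12.5 dBu.

-12.5 dBu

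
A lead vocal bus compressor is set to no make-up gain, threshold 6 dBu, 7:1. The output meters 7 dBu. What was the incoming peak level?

The compressed level sits 7 − 6 = 1 dB over threshold.
Undo the ratio: input overshoot = 1 × 7 = 7 dB, giving input = 13 dBu.

13 dBu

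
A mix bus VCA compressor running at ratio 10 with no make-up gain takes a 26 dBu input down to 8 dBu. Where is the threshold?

Input is 20 dB above T (since output overshoot × R = input overshoot: (8 − T)·10 = 26 − T gives T = 6 dBu).
Check: 6 + (26 − 6)/10 = 6 + 2 = 8 dBu. ✓

6 dBu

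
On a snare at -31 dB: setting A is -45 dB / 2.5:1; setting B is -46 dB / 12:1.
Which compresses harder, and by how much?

B, by 5.35 dB

A: GR = 14 − 14/2.5 = 8.4 dB.
B: GR = 15 − 15/12 = 13.75 dB.
B reduces 5.35 dB more.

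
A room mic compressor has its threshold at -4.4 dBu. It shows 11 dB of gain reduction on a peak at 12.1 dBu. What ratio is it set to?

Input overshoot = 12.1 − (-4.4) = 16.5 dB.
Output overshoot = 16.5 − 11 = 5.5 dB.
Ratio = input overshoot / output overshoot = 16.5 / 5.5 = 3.

3:1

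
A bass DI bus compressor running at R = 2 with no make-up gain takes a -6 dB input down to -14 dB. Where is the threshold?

Let T be the threshold. Output overshoot = (input overshoot)/R, so -14 − T = (-6 − T)/2.
2·(-14 − T) = -6 − T → 1·T = -28 − (-6) = -22.
T = -22/1 = -22 dB.

-22 dB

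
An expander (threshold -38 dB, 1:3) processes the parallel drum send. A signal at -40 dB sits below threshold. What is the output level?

Undershoot = (-38) − (-40) = 2 dB.
At 1:3, that expands to 6 dB under threshold.
Output = -38 − 6 = -44 dB.

-44 dB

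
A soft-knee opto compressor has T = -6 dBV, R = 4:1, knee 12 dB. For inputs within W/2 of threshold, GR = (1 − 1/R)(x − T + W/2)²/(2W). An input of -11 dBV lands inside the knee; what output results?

-11.03125 dBV

x − T + W/2 = -11 − (-6) + 6 = 1.
GR = (1 − 1/4) × 1² / 24 = 0.75 × 1 / 24 = 0.03125 dB.
Output = -11 − 0.03125 = -11.03125 dBV.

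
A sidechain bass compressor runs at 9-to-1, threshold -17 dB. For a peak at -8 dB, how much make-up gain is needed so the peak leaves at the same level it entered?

Without make-up, output = threshold + overshoot/9 = -17 + 1 = -16 dB.
Gap to target: 8 dB.

8 dB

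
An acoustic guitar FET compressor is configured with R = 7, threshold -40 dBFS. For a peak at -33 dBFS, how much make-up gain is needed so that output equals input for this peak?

Overshoot 7 dB → 7/7 = 1 dB after compression, so the compressed level is -40 + 1 = -39 dBFS.
Make-up = target − compressed = -33 − (-39) = 6 dB.

6 dB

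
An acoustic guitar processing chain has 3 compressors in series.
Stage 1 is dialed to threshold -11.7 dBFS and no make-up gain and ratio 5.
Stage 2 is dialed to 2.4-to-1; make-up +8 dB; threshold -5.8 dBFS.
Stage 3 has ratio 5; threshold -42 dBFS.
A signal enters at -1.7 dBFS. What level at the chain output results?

Stage 1: -1.7 dBFS is 10 dB over -11.7 dBFS; at 5:1 that becomes 2 dB over, giving -9.7 dBFS.
Stage 2: below threshold (-9.7 ≤ -5.8); passes unchanged; make-up brings it to -1.7 dBFS.
Stage 3: -1.7 dBFS is 40.3 dB over -42 dBFS; at 5:1 that becomes 8.06 dB over, giving -33.94 dBFS.

-33.94 dBFS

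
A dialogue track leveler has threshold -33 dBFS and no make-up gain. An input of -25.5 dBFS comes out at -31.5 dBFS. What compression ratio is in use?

Input overshoot = -25.5 − (-33) = 7.5 dB; output overshoot = -31.5 − (-33) = 1.5 dB.
Ratio = 7.5 / 1.5 = 5.

5:1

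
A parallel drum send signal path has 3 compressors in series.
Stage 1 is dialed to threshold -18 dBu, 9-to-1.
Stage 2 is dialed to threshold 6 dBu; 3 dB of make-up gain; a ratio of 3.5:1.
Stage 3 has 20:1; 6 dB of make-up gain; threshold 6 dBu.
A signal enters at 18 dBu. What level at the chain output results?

Stage 1: 36 dB above -18 dBu, reduced 9:1 to 4 dB above → -14 dBu.
Stage 2: below threshold (-14 ≤ 6); passes unchanged; make-up brings it to -11 dBu.
Stage 3: below threshold (-11 ≤ 6); passes unchanged; make-up brings it to -5 dBu.

-5 dBu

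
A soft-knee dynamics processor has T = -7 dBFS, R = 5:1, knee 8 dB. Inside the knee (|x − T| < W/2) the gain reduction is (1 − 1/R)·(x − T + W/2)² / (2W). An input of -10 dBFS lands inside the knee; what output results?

x − T + W/2 = -10 − (-7) + 4 = 1.
GR = (1 − 1/5) × 1² / 16 = 0.8 × 1 / 16 = 0.05 dB.
Output = -10 − 0.05 = -10.05 dBFS.

-10.05 dBFS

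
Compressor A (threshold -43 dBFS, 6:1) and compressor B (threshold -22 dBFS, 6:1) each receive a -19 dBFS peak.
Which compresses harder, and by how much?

A, by 17.5 dB

A: GR = 24 − 24/6 = 20 dB.
B: GR = 3 − 3/6 = 2.5 dB.
Difference: 17.5 dB in favour of A.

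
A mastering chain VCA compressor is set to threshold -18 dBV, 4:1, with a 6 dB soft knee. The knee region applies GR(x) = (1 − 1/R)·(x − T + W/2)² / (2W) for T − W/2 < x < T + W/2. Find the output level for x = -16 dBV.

-17.5625 dBV

x − T + W/2 = -16 − (-18) + 3 = 5.
GR = (1 − 1/4) × 5² / 12 = 0.75 × 25 / 12 = 1.5625 dB.
Output = -16 − 1.5625 = -17.5625 dBV.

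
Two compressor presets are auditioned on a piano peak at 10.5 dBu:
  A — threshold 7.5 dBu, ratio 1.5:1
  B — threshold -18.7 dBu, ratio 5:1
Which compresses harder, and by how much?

A: overshoot 3 dB → output overshoot 2 dB → GR 1 dB.
B: overshoot 29.2 dB → output overshoot 5.84 dB → GR 23.36 dB.
Difference: 22.36 dB in favour of B.

B, by 22.36 dB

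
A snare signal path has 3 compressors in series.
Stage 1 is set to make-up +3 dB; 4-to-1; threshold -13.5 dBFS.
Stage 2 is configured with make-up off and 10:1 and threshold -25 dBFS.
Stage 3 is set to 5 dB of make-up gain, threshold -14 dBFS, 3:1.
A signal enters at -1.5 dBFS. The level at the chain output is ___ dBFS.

-18.25 dBFS

Stage 1: 12 dB above -13.5 dBFS, reduced 4:1 to 3 dB above → -10.5 dBFS; +3 dB make-up → -7.5 dBFS.
Stage 2: overshoot 17.5 dB → 17.5/10 = 1.75 dB → -23.25 dBFS.
Stage 3: -23.25 dBFS is at or below the -14 dBFS threshold — no compression; make-up brings it to -18.25 dBFS.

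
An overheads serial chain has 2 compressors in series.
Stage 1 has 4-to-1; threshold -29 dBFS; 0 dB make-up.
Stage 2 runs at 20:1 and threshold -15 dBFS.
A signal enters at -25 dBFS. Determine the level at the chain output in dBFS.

Stage 1: overshoot 4 dB → 4/4 = 1 dB → -28 dBFS.
Stage 2: -28 dBFS ≤ -15 dBFS, so stage 2 doesn't engage; output -28 dBFS.

-28 dBFS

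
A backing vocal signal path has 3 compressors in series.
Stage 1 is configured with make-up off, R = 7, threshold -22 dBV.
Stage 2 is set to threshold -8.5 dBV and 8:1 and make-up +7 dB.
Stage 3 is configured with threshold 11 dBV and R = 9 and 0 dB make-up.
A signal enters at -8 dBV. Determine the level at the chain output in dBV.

-13 dBV

Stage 1: -8 dBV is 14 dB over -22 dBV; at 7:1 that becomes 2 dB over, giving -20 dBV.
Stage 2: -20 dBV is at or below the -8.5 dBV threshold — no compression; make-up brings it to -13 dBV.
Stage 3: -13 dBV is at or below the 11 dBV threshold — no compression; output -13 dBV.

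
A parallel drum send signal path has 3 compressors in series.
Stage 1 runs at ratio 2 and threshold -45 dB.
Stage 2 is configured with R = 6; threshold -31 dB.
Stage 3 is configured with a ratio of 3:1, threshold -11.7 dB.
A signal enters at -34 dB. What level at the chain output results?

-39.5 dB

Stage 1: -34 dB is 11 dB over -45 dB; at 2:1 that becomes 5.5 dB over, giving -39.5 dB.
Stage 2: below threshold (-39.5 ≤ -31); passes unchanged; output -39.5 dB.
Stage 3: -39.5 dB is at or below the -11.7 dB threshold — no compression; output -39.5 dB.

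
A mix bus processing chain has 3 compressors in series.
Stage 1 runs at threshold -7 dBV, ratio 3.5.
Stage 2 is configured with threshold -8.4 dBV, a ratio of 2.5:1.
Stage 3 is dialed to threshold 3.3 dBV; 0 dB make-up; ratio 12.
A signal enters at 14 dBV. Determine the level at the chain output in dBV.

-5.44 dBV

Stage 1: 14 dBV is 21 dB over -7 dBV; at 3.5:1 that becomes 6 dB over, giving -1 dBV.
Stage 2: -1 dBV is 7.4 dB over -8.4 dBV; at 2.5:1 that becomes 2.96 dB over, giving -5.44 dBV.
Stage 3: -5.44 dBV is at or below the 3.3 dBV threshold — no compression; output -5.44 dBV.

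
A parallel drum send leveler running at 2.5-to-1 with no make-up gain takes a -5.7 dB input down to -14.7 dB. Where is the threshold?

Gain reduction = -5.7 − (-14.7) = 9 dB; output overshoot = GR / (R − 1) = 9 / 1.5 = 6 dB.
Threshold = output − output overshoot = -14.7 − 6 = -20.7 dB.

-20.7 dB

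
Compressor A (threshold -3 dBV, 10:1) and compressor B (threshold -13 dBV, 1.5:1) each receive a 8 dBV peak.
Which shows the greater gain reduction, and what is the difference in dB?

A: GR = 11 − 11/10 = 9.9 dB.
B: GR = 21 − 21/1.5 = 7 dB.
A applies 2.9 dB more gain reduction.

A, by 2.9 dB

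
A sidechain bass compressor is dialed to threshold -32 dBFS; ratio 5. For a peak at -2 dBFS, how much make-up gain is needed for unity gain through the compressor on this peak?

24 dB

The peak compresses to -32 + 30/5 = -26 dBFS.
To reach -2 dBFS requires -2 − (-26) = 24 dB of make-up.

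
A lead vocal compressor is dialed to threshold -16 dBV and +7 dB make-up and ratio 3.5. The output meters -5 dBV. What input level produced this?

Stripping the +7 dB make-up gives -12 dBV at the gain stage.
The compressed level sits -12 − (-16) = 4 dB over threshold.
Before 3.5:1 compression the overshoot was 4 × 3.5 = 14 dB, so input = -16 + 14 = -2 dBV.

-2 dBV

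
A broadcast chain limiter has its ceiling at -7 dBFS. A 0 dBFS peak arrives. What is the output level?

At ∞:1, everything above -7 dBFS is held at the ceiling.

-7 dBFS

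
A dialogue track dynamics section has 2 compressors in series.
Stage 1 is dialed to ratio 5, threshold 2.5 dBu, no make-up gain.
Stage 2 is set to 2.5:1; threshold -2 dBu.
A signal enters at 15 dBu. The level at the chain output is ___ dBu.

0.8 dBu

Stage 1: 15 dBu is 12.5 dB over 2.5 dBu; at 5:1 that becomes 2.5 dB over, giving 5 dBu.
Stage 2: 5 dBu is 7 dB over -2 dBu; at 2.5:1 that becomes 2.8 dB over, giving 0.8 dBu.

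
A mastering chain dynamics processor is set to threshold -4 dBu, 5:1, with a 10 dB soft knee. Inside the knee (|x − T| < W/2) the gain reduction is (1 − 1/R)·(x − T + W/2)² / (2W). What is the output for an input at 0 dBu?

x − T + W/2 = 0 − (-4) + 5 = 9.
GR = (1 − 1/5) × 9² / 20 = 0.8 × 81 / 20 = 3.24 dB.
Output = 0 − 3.24 = -3.24 dBu.

-3.24 dBu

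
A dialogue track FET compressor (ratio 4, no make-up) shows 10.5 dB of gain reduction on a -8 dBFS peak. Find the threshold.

Gain reduction = -8 − (-18.5) = 10.5 dB; output overshoot = GR / (R − 1) = 10.5 / 3 = 3.5 dB.
Threshold = output − output overshoot = -18.5 − 3.5 = -22 dBFS.

-22 dBFS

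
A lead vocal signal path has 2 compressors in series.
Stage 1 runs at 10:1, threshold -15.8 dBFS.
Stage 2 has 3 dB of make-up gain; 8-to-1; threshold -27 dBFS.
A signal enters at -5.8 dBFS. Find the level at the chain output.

-22.475 dBFS

Stage 1: -5.8 dBFS is 10 dB over -15.8 dBFS; at 10:1 that becomes 1 dB over, giving -14.8 dBFS.
Stage 2: overshoot 12.2 dB → 12.2/8 = 1.525 dB → -25.475 dBFS; +3 dB make-up → -22.475 dBFS.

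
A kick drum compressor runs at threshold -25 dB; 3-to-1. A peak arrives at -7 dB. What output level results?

-7 dB sits 18 dB over threshold.
The 18 dB excess becomes 6 dB after 3:1 reduction.
That puts the output at -19 dB.

-19 dB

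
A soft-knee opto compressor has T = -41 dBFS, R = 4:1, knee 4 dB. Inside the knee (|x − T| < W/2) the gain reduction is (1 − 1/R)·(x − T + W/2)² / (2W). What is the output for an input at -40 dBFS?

x − T + W/2 = -40 − (-41) + 2 = 3.
GR = (1 − 1/4) × 3² / 8 = 0.75 × 9 / 8 = 0.84375 dB.
Output = -40 − 0.84375 = -40.84375 dBFS.

-40.84375 dBFS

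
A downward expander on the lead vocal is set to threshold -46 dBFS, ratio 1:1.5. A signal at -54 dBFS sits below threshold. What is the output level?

The input is 8 dB below the -46 dBFS threshold.
A 1:1.5 expander multiplies undershoot by 1.5: 8 × 1.5 = 12 dB below threshold.
Output = -46 − 12 = -58 dBFS.

-58 dBFS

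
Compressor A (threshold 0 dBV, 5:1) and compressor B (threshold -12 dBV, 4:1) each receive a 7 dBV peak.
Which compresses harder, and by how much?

A: GR = 7 − 7/5 = 5.6 dB.
B: GR = 19 − 19/4 = 14.25 dB.
B applies 8.65 dB more gain reduction.

B, by 8.65 dB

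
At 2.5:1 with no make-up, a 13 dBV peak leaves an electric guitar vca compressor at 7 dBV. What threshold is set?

Gain reduction = 13 − 7 = 6 dB; output overshoot = GR / (R − 1) = 6 / 1.5 = 4 dB.
Threshold = output − output overshoot = 7 − 4 = 3 dBV.

3 dBV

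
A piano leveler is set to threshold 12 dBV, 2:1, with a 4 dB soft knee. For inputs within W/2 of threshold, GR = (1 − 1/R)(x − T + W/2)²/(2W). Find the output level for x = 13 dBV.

x − T + W/2 = 13 − 12 + 2 = 3.
GR = (1 − 1/2) × 3² / 8 = 0.5 × 9 / 8 = 0.5625 dB.
Output = 13 − 0.5625 = 12.4375 dBV.

12.4375 dBV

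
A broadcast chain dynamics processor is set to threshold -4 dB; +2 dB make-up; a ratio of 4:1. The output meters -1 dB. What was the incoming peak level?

Stripping the +2 dB make-up gives -3 dB at the gain stage.
Post-compression overshoot = -3 − (-4) = 1 dB.
Input overshoot = R × output overshoot = 4 dB → input = -4 + 4 = 0 dB.

0 dB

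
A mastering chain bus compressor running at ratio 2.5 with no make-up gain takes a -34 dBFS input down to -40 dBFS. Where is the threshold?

Input is 10 dB above T (since output overshoot × R = input overshoot: (-40 − T)·2.5 = -34 − T gives T = -44 dBFS).
Check: -44 + (-34 − (-44))/2.5 = -44 + 4 = -40 dBFS. ✓

-44 dBFS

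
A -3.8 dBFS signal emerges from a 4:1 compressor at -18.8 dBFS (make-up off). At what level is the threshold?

-23.8 dBFS

Input is 20 dB above T (since output overshoot × R = input overshoot: (-18.8 − T)·4 = -3.8 − T gives T = -23.8 dBFS).
Check: -23.8 + (-3.8 − (-23.8))/4 = -23.8 + 5 = -18.8 dBFS. ✓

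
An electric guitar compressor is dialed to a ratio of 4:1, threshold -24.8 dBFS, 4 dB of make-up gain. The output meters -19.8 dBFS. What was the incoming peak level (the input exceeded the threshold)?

Before make-up, the level was -19.8 − 4 = -23.8 dBFS.
The compressed level sits -23.8 − (-24.8) = 1 dB over threshold.
Input overshoot = R × output overshoot = 4 dB → input = -24.8 + 4 = -20.8 dBFS.

-20.8 dBFS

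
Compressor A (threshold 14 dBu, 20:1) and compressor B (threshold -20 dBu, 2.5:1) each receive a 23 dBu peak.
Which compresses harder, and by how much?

B, by 17.25 dB

A: 9 dB over, compressed to 0.45 dB over, so 8.55 dB of GR.
B: 43 dB over, compressed to 17.2 dB over, so 25.8 dB of GR.
B reduces 17.25 dB more.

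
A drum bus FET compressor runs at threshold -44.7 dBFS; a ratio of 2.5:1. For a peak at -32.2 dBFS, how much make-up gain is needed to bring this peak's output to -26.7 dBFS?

The peak compresses to -44.7 + 12.5/2.5 = -39.7 dBFS.
To reach -26.7 dBFS requires -26.7 − (-39.7) = 13 dB of make-up.

13 dB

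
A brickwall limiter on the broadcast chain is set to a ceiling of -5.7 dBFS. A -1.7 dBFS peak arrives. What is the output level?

A brickwall limiter is an ∞:1 compressor: any input above the ceiling is clamped to -5.7 dBFS.

-5.7 dBFS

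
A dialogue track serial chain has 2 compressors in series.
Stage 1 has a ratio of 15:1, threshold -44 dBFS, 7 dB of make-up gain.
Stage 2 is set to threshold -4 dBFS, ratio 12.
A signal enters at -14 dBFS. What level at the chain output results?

-35 dBFS

Stage 1: overshoot 30 dB → 30/15 = 2 dB → -42 dBFS; +7 dB make-up → -35 dBFS.
Stage 2: -35 dBFS ≤ -4 dBFS, so stage 2 doesn't engage; output -35 dBFS.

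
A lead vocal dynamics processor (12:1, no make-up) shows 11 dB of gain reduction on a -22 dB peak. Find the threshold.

-34 dB

Input is 12 dB above T (since output overshoot × R = input overshoot: (-33 − T)·12 = -22 − T gives T = -34 dB).
Check: -34 + (-22 − (-34))/12 = -34 + 1 = -33 dB. ✓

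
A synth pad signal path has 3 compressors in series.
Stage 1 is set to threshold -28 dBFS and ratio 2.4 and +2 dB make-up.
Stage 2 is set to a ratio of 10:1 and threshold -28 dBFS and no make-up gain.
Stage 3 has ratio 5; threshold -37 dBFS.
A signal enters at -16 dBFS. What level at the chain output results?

Stage 1: 12 dB above -28 dBFS, reduced 2.4:1 to 5 dB above → -23 dBFS; +2 dB make-up → -21 dBFS.
Stage 2: -21 dBFS is 7 dB over -28 dBFS; at 10:1 that becomes 0.7 dB over, giving -27.3 dBFS.
Stage 3: overshoot 9.7 dB → 9.7/5 = 1.94 dB → -35.06 dBFS.

-35.06 dBFS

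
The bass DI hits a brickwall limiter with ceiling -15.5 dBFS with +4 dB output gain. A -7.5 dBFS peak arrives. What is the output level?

A brickwall limiter is an ∞:1 compressor: any input above the ceiling is clamped to -15.5 dBFS.
Output gain then adds 4 dB: -15.5 + 4 = -11.5 dBFS.

-11.5 dBFS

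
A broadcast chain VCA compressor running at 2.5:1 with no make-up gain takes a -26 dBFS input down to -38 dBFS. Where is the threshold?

-46 dBFS

Gain reduction = -26 − (-38) = 12 dB; output overshoot = GR / (R − 1) = 12 / 1.5 = 8 dB.
Threshold = output − output overshoot = -38 − 8 = -46 dBFS.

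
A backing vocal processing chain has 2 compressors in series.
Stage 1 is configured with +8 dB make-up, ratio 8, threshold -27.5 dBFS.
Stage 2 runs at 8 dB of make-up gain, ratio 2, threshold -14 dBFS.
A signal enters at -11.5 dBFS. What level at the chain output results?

-9.5 dBFS

Stage 1: overshoot 16 dB → 16/8 = 2 dB → -25.5 dBFS; +8 dB make-up → -17.5 dBFS.
Stage 2: -17.5 dBFS is at or below the -14 dBFS threshold — no compression; make-up brings it to -9.5 dBFS.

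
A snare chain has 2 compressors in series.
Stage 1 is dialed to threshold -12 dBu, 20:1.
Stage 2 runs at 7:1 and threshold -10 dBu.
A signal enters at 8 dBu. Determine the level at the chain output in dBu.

-11 dBu

Stage 1: 8 dBu is 20 dB over -12 dBu; at 20:1 that becomes 1 dB over, giving -11 dBu.
Stage 2: below threshold (-11 ≤ -10); passes unchanged; output -11 dBu.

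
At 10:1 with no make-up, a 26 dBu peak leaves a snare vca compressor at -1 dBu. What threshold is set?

-4 dBu

Input is 30 dB above T (since output overshoot × R = input overshoot: (-1 − T)·10 = 26 − T gives T = -4 dBu).
Check: -4 + (26 − (-4))/10 = -4 + 3 = -1 dBu. ✓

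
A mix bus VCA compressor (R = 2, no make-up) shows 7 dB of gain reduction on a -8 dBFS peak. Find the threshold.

Gain reduction = -8 − (-15) = 7 dB; output overshoot = GR / (R − 1) = 7 / 1 = 7 dB.
Threshold = output − output overshoot = -15 − 7 = -22 dBFS.

-22 dBFS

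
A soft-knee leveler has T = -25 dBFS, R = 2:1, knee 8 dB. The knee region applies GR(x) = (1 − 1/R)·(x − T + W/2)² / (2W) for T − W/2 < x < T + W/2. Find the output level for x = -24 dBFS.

-24.78125 dBFS

x − T + W/2 = -24 − (-25) + 4 = 5.
GR = (1 − 1/2) × 5² / 16 = 0.5 × 25 / 16 = 0.78125 dB.
Output = -24 − 0.78125 = -24.78125 dBFS.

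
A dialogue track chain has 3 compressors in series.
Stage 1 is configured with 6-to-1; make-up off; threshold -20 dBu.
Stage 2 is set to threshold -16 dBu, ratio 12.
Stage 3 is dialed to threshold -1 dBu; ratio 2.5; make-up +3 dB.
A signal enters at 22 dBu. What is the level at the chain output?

-12.75 dBu

Stage 1: overshoot 42 dB → 42/6 = 7 dB → -13 dBu.
Stage 2: -13 dBu is 3 dB over -16 dBu; at 12:1 that becomes 0.25 dB over, giving -15.75 dBu.
Stage 3: -15.75 dBu ≤ -1 dBu, so stage 3 doesn't engage; make-up brings it to -12.75 dBu.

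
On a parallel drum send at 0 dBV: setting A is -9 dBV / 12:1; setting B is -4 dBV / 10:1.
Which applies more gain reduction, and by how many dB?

A: overshoot 9 dB → output overshoot 0.75 dB → GR 8.25 dB.
B: overshoot 4 dB → output overshoot 0.4 dB → GR 3.6 dB.
Difference: 4.65 dB in favour of A.

A, by 4.65 dB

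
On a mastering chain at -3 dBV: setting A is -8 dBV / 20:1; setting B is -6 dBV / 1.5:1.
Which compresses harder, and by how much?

A: overshoot 5 dB → output overshoot 0.25 dB → GR 4.75 dB.
B: overshoot 3 dB → output overshoot 2 dB → GR 1 dB.
A reduces 3.75 dB more.

A, by 3.75 dB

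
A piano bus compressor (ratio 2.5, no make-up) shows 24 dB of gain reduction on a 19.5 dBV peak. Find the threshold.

-20.5 dBV

Gain reduction = 19.5 − (-4.5) = 24 dB; output overshoot = GR / (R − 1) = 24 / 1.5 = 16 dB.
Threshold = output − output overshoot = -4.5 − 16 = -20.5 dBV.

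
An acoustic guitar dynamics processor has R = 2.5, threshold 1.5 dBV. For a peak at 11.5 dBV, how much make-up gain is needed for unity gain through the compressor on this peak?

Overshoot 10 dB → 10/2.5 = 4 dB after compression, so the compressed level is 1.5 + 4 = 5.5 dBV.
Make-up = target − compressed = 11.5 − 5.5 = 6 dB.

6 dB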